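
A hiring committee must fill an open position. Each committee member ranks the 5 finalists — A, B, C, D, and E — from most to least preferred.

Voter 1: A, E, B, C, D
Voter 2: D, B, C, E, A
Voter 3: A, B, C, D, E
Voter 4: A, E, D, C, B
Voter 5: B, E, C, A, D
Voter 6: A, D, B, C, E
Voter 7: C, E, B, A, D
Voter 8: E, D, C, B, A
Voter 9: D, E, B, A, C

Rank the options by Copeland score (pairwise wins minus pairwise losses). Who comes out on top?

E

Pairwise results:
  A vs B: B wins 5–4.
  A vs C: A wins 5–4.
  A vs D: A wins 6–3.
  A vs E: E wins 5–4.
  B vs C: B wins 6–3.
  B vs D: D wins 5–4.
  B vs E: E wins 5–4.
  C vs D: D wins 5–4.
  C vs E: E wins 5–4.
  D vs E: E wins 5–4.
Copeland scores (wins − losses):
  A: 2 − 2 = 0
  B: 2 − 2 = 0
  C: 0 − 4 = -4
  D: 2 − 2 = 0
  E: 4 − 0 = 4
E has the best Copeland score.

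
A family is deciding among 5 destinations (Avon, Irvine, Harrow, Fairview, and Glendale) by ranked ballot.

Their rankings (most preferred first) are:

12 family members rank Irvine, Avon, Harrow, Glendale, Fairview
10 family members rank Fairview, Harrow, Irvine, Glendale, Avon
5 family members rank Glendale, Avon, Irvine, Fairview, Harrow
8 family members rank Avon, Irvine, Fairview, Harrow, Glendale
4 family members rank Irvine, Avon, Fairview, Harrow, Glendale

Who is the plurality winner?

First-place vote totals:
  Avon: 8
  Irvine: 16
  Harrow: 0
  Fairview: 10
  Glendale: 5
Irvine has the most first-place votes.

Irvine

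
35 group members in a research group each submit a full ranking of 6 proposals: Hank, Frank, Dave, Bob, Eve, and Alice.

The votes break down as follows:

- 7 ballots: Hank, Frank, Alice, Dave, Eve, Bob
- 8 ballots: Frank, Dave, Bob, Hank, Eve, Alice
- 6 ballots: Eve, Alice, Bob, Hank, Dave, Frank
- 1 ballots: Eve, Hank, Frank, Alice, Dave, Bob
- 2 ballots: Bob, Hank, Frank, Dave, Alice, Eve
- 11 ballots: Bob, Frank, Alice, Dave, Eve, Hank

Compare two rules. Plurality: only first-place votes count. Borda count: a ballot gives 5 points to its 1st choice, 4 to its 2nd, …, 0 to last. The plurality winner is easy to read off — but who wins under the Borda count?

Plurality first-place counts: Hank 7, Frank 8, Dave 0, Bob 13, Eve 7, Alice 0 → Bob.
Borda totals: Hank 75, Frank 121, Dave 79, Bob 107, Eve 61, Alice 82 → Frank.

Frank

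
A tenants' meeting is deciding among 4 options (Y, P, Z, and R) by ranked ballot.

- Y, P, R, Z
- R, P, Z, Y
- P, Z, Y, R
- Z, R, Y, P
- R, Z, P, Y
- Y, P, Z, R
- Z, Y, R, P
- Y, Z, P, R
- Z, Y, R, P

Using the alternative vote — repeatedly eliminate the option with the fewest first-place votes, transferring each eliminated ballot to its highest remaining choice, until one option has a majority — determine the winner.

Round 1: Y 3, Z 3, R 2, P 1. P has the fewest and is eliminated.
Round 2: Z 4, Y 3, R 2. R has the fewest and is eliminated.
Round 3: Z 6, Y 3. Z has a majority.

Z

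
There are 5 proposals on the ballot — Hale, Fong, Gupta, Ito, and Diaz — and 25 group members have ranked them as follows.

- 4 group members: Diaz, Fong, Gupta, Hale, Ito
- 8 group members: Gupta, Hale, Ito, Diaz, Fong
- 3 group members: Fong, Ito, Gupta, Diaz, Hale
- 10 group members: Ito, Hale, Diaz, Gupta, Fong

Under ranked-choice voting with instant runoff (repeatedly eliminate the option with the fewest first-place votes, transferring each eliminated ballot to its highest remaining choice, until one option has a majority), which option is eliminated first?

Round 1: Ito 10, Gupta 8, Diaz 4, Fong 3, Hale 0. Hale has the fewest and is eliminated.
Round 2: Ito 10, Gupta 8, Diaz 4, Fong 3. Fong has the fewest and is eliminated.
Round 3: Ito 13, Gupta 8, Diaz 4. Ito has a majority.

Hale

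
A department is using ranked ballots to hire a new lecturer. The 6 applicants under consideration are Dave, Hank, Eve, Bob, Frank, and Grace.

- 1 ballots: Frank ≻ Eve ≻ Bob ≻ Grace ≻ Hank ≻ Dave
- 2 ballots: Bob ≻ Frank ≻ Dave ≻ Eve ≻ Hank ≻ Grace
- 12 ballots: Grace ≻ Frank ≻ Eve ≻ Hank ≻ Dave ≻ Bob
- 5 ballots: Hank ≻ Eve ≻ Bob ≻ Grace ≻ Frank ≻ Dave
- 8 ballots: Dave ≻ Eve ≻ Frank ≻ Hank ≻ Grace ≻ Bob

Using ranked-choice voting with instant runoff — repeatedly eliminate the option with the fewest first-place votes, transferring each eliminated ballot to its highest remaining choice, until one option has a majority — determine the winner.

Round 1: Grace 12, Dave 8, Hank 5, Bob 2, Frank 1, Eve 0. Eve has the fewest and is eliminated.
Round 2: Grace 12, Dave 8, Hank 5, Bob 2, Frank 1. Frank has the fewest and is eliminated.
Round 3: Grace 12, Dave 8, Hank 5, Bob 3. Bob has the fewest and is eliminated.
Round 4: Grace 13, Dave 10, Hank 5. Hank has the fewest and is eliminated.
Round 5: Grace 18, Dave 10. Grace has a majority.

Grace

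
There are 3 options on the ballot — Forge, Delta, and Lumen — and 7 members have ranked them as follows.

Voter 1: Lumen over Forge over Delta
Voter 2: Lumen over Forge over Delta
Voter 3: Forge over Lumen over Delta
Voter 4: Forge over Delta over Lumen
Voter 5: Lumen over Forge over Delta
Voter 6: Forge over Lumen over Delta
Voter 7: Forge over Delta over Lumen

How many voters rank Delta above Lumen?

Ballots ranking Delta above Lumen: 2.
Ballots ranking Lumen above Delta: 5.
So 2 of 7 voters prefer Delta to Lumen.

2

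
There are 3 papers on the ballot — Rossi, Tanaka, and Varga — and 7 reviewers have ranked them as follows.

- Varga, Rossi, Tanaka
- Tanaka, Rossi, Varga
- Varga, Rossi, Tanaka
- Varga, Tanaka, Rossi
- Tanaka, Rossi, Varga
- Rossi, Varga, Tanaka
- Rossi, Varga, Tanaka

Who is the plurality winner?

Varga

First-place vote totals:
  Rossi: 2
  Tanaka: 2
  Varga: 3
Varga has the most first-place votes.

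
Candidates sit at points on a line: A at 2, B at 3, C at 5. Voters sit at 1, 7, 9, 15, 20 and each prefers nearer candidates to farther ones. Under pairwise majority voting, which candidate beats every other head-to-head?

C

With single-peaked preferences on a line, the Condorcet winner is the candidate closest to the median voter.
The median voter (position 9) is closest to C at 5.
Check: C vs B — voters closer to C: 4 of 5.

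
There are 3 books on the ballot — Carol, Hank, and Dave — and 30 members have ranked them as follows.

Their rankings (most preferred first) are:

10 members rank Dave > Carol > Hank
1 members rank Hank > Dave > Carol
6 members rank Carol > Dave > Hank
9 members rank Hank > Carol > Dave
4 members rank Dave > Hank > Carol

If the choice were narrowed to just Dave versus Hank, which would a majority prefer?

Ballots ranking Dave above Hank: 10+6+4 = 20.
Ballots ranking Hank above Dave: 1+9 = 10.
Dave wins the head-to-head, 20–10.

Dave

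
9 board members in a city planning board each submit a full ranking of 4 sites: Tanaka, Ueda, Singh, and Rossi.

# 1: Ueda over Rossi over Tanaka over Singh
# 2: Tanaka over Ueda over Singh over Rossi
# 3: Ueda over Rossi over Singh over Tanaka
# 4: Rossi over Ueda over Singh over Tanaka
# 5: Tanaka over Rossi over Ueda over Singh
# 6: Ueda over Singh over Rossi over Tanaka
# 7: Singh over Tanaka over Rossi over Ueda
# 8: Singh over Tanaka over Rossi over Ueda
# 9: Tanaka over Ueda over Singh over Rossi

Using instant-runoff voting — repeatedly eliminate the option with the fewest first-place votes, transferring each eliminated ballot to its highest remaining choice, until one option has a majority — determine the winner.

Tanaka

Round 1: Tanaka 3, Ueda 3, Singh 2, Rossi 1. Rossi has the fewest and is eliminated.
Round 2: Ueda 4, Tanaka 3, Singh 2. Singh has the fewest and is eliminated.
Round 3: Tanaka 5, Ueda 4. Tanaka has a majority.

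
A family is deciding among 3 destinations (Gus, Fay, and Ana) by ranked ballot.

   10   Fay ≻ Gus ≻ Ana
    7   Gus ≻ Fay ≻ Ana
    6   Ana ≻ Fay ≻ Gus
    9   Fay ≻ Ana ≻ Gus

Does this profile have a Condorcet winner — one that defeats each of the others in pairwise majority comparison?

Yes

Head-to-head results (32 voters total):
Gus vs Fay: Fay wins 25–7.
Gus vs Ana: Gus wins 17–15.
Fay vs Ana: Fay wins 26–6.
Fay beats each rival — Gus (25–7), Ana (26–6) — so Fay is the Condorcet winner.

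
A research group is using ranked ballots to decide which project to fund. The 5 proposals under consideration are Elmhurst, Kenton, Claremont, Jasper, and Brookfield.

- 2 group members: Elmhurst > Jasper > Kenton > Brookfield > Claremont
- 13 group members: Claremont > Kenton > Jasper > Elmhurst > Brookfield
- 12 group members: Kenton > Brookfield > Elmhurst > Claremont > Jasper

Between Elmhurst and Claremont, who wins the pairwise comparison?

Ballots ranking Elmhurst above Claremont: 2+12 = 14.
Ballots ranking Claremont above Elmhurst: 13.
Elmhurst wins the head-to-head, 14–13.

Elmhurst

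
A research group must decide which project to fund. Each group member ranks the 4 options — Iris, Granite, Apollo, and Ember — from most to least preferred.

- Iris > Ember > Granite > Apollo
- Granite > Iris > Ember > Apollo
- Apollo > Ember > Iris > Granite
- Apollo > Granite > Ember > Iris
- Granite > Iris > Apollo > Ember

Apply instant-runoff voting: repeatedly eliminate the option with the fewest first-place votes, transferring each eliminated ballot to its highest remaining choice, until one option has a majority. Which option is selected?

Granite

Round 1: Granite 2, Apollo 2, Iris 1, Ember 0. Ember has the fewest and is eliminated.
Round 2: Granite 2, Apollo 2, Iris 1. Iris has the fewest and is eliminated.
Round 3: Granite 3, Apollo 2. Granite has a majority.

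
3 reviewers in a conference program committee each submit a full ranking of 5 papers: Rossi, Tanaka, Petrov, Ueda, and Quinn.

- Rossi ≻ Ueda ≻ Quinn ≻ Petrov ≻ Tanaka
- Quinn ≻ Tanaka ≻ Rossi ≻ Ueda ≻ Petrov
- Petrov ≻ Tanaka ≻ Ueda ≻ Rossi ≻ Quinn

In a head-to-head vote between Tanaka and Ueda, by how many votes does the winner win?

1

Ballots ranking Tanaka above Ueda: 2.
Ballots ranking Ueda above Tanaka: 1.
Tanaka wins 2–1, a margin of 1.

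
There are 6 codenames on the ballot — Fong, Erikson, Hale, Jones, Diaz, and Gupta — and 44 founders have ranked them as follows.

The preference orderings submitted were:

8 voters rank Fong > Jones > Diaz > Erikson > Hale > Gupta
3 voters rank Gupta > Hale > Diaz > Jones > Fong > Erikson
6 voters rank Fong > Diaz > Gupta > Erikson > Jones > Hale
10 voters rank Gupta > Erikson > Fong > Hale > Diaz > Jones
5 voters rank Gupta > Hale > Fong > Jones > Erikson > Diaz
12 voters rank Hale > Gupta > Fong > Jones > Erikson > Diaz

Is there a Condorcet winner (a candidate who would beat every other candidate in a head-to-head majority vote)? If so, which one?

Head-to-head results (44 voters total):
Fong vs Erikson: Fong wins 34–10.
Fong vs Hale: Fong wins 24–20.
Fong vs Jones: Fong wins 41–3.
Fong vs Diaz: Fong wins 41–3.
Fong vs Gupta: Gupta wins 30–14.
Erikson vs Hale: Erikson wins 24–20.
Erikson vs Jones: Jones wins 28–16.
Erikson vs Diaz: Erikson wins 27–17.
Erikson vs Gupta: Gupta wins 36–8.
Hale vs Jones: Hale wins 30–14.
Hale vs Diaz: Hale wins 30–14.
Hale vs Gupta: Gupta wins 24–20.
Jones vs Diaz: Jones wins 25–19.
Jones vs Gupta: Gupta wins 36–8.
Diaz vs Gupta: Gupta wins 30–14.
Gupta beats each rival — Fong (30–14), Erikson (36–8), Hale (24–20), Jones (36–8), Diaz (30–14) — so Gupta is the Condorcet winner.

Gupta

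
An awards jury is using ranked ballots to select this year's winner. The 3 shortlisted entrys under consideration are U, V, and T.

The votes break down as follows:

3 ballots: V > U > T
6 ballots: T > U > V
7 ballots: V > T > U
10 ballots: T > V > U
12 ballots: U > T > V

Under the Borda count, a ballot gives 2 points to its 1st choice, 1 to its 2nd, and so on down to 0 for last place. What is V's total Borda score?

Borda scores:
  U: 3·1 + 6·1 + 7·0 + 10·0 + 12·2 = 33
  V: 3·2 + 6·0 + 7·2 + 10·1 + 12·0 = 30
  T: 3·0 + 6·2 + 7·1 + 10·2 + 12·1 = 51

30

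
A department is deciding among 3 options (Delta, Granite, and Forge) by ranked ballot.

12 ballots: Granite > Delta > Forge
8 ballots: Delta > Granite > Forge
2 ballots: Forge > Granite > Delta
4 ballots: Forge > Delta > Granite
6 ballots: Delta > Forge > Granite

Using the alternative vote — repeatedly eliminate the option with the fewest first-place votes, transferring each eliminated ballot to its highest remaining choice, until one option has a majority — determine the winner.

Delta

Round 1: Delta 14, Granite 12, Forge 6. Forge has the fewest and is eliminated.
Round 2: Delta 18, Granite 14. Delta has a majority.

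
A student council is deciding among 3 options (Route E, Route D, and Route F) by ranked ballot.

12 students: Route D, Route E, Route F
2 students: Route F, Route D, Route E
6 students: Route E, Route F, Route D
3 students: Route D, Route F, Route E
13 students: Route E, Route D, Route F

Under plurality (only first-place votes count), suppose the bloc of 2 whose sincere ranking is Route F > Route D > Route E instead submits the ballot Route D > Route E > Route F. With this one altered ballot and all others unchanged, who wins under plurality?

Route E

First-place totals with the altered ballot: Route E 19, Route D 17, Route F 0.
The winner is unchanged: still Route E.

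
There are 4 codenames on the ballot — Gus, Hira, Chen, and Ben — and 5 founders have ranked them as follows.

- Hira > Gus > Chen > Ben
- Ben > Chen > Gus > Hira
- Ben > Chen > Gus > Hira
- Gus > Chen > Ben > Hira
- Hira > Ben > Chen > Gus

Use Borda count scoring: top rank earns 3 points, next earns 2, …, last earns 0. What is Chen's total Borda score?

8

Borda scores:
  Gus: 2 + 1 + 1 + 3 + 0 = 7
  Hira: 3 + 0 + 0 + 0 + 3 = 6
  Chen: 1 + 2 + 2 + 2 + 1 = 8
  Ben: 0 + 3 + 3 + 1 + 2 = 9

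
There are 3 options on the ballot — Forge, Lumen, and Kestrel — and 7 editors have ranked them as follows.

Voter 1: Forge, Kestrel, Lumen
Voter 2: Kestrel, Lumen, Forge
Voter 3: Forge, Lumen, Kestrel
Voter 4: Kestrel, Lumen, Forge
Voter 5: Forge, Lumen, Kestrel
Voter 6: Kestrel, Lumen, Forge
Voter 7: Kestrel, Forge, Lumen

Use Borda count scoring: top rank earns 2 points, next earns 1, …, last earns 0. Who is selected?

Borda scores:
  Forge: 2 + 0 + 2 + 0 + 2 + 0 + 1 = 7
  Lumen: 0 + 1 + 1 + 1 + 1 + 1 + 0 = 5
  Kestrel: 1 + 2 + 0 + 2 + 0 + 2 + 2 = 9
Kestrel has the highest total.

Kestrel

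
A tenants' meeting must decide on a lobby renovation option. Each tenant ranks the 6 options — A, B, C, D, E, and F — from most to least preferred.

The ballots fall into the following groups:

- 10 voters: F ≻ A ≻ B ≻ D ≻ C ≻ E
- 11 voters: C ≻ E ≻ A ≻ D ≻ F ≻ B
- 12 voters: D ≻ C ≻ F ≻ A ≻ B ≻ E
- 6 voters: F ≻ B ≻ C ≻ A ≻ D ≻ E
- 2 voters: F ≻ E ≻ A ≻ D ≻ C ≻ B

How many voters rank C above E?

39

Ballots ranking C above E: 10+11+12+6 = 39.
Ballots ranking E above C: 2.
So 39 of 41 voters prefer C to E.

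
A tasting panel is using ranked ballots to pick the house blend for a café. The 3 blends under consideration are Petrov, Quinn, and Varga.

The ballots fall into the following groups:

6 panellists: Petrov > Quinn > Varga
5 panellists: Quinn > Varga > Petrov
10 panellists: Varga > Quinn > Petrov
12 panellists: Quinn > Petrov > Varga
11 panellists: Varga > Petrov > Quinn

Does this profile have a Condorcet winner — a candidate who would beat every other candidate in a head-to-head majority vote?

Yes

Head-to-head results (44 voters total):
Petrov vs Quinn: Quinn wins 27–17.
Petrov vs Varga: Varga wins 26–18.
Quinn vs Varga: Quinn wins 23–21.
Quinn beats each rival — Petrov (27–17), Varga (23–21) — so Quinn is the Condorcet winner.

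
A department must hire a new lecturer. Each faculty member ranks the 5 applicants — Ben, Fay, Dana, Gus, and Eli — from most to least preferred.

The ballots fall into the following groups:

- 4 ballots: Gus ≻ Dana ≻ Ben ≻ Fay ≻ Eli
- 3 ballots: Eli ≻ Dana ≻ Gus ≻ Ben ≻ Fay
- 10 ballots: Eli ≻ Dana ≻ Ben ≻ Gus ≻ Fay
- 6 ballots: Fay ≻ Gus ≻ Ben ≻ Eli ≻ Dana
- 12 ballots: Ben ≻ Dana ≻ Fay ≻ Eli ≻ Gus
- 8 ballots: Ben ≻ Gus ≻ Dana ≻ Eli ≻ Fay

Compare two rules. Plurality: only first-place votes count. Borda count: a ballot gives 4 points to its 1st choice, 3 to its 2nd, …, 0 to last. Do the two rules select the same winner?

Yes

Plurality first-place counts: Ben 20, Fay 6, Dana 0, Gus 4, Eli 13 → Ben.
Borda totals: Ben 123, Fay 52, Dana 103, Gus 74, Eli 78 → Ben.
The two rules agree on Ben.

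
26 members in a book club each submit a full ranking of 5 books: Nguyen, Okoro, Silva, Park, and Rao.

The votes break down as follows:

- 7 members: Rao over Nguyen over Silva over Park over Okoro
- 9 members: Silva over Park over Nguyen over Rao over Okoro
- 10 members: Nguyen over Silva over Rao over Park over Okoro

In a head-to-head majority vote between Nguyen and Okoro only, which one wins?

Ballots ranking Nguyen above Okoro: 7+9+10 = 26.
Ballots ranking Okoro above Nguyen: 0.
Nguyen wins the head-to-head, 26–0.

Nguyen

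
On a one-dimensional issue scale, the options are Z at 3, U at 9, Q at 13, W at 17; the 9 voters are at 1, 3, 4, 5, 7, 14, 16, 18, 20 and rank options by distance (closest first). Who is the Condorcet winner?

U

With single-peaked preferences on a line, the Condorcet winner is the candidate closest to the median voter.
The median voter (position 7) is closest to U at 9.
Check: U vs W — voters closer to U: 5 of 9.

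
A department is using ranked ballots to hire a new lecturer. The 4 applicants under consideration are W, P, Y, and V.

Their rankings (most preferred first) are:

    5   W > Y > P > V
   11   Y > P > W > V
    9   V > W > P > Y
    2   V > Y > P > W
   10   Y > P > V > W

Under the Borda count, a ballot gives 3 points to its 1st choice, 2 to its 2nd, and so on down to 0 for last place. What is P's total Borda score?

58

Borda scores:
  W: 5·3 + 11·1 + 9·2 + 2·0 + 10·0 = 44
  P: 5·1 + 11·2 + 9·1 + 2·1 + 10·2 = 58
  Y: 5·2 + 11·3 + 9·0 + 2·2 + 10·3 = 77
  V: 5·0 + 11·0 + 9·3 + 2·3 + 10·1 = 43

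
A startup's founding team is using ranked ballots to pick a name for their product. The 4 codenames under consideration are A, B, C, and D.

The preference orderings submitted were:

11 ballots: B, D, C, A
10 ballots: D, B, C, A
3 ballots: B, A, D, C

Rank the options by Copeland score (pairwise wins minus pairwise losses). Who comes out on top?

Pairwise results:
  A vs B: B wins 24–0.
  A vs C: C wins 21–3.
  A vs D: D wins 21–3.
  B vs C: B wins 24–0.
  B vs D: B wins 14–10.
  C vs D: D wins 24–0.
Copeland scores (wins − losses):
  A: 0 − 3 = -3
  B: 3 − 0 = 3
  C: 1 − 2 = -1
  D: 2 − 1 = 1
B has the best Copeland score.

B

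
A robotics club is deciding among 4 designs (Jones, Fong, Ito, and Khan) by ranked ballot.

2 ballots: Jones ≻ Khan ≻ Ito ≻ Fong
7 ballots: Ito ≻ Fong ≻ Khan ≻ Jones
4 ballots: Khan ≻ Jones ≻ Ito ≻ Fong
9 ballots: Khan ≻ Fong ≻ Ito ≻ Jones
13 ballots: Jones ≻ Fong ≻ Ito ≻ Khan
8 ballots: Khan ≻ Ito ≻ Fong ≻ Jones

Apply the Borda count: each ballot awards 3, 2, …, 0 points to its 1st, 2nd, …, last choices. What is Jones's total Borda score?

Borda scores:
  Jones: 2·3 + 7·0 + 4·2 + 9·0 + 13·3 + 8·0 = 53
  Fong: 2·0 + 7·2 + 4·0 + 9·2 + 13·2 + 8·1 = 66
  Ito: 2·1 + 7·3 + 4·1 + 9·1 + 13·1 + 8·2 = 65
  Khan: 2·2 + 7·1 + 4·3 + 9·3 + 13·0 + 8·3 = 74

53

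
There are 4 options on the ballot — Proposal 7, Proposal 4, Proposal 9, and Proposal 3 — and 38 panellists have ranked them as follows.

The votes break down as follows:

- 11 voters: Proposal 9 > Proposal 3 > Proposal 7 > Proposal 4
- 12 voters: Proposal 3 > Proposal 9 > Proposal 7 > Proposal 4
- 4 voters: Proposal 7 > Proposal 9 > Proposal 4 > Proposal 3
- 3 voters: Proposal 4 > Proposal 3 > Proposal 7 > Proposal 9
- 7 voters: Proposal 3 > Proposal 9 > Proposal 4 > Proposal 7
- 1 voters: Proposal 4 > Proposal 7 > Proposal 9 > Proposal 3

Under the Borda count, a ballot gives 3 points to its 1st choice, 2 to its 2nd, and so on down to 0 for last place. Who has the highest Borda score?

Proposal 3

Borda scores:
  Proposal 7: 11·1 + 12·1 + 4·3 + 3·1 + 7·0 + 2 = 40
  Proposal 4: 11·0 + 12·0 + 4·1 + 3·3 + 7·1 + 3 = 23
  Proposal 9: 11·3 + 12·2 + 4·2 + 3·0 + 7·2 + 1 = 80
  Proposal 3: 11·2 + 12·3 + 4·0 + 3·2 + 7·3 + 0 = 85
Proposal 3 has the highest total.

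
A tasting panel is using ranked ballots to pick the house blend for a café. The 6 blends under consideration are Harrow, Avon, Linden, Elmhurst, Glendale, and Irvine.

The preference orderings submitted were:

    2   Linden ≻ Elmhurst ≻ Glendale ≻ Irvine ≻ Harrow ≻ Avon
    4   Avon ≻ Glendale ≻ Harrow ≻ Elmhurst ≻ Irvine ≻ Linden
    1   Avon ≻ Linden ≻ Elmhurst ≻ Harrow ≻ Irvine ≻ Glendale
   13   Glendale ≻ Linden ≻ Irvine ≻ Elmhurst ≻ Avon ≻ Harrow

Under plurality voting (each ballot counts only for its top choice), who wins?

Glendale

First-place vote totals:
  Harrow: 0
  Avon: 5
  Linden: 2
  Elmhurst: 0
  Glendale: 13
  Irvine: 0
Glendale has the most first-place votes.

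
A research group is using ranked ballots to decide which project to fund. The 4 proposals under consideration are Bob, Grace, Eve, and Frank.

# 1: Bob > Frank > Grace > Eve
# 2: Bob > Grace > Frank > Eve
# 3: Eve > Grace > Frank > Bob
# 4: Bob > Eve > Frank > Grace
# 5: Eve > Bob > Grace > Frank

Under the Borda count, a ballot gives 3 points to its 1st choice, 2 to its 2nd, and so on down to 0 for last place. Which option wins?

Bob

Borda scores:
  Bob: 3 + 3 + 0 + 3 + 2 = 11
  Grace: 1 + 2 + 2 + 0 + 1 = 6
  Eve: 0 + 0 + 3 + 2 + 3 = 8
  Frank: 2 + 1 + 1 + 1 + 0 = 5
Bob has the highest total.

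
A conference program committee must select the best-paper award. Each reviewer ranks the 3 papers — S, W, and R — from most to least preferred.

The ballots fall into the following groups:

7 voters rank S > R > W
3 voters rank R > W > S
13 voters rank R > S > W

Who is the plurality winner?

First-place vote totals:
  S: 7
  W: 0
  R: 16
R has the most first-place votes.

R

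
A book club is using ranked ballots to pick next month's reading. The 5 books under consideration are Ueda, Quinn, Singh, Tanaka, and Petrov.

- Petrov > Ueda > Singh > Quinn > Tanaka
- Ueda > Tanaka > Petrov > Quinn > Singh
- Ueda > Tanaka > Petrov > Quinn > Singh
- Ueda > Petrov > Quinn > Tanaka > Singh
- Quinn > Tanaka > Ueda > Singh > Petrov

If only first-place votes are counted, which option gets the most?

First-place vote totals:
  Ueda: 3
  Quinn: 1
  Singh: 0
  Tanaka: 0
  Petrov: 1
Ueda has the most first-place votes.

Ueda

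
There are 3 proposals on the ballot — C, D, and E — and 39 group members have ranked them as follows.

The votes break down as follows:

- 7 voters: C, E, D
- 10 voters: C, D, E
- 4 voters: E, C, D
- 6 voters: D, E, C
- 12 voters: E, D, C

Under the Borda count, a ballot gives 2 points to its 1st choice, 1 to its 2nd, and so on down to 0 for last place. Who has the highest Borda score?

E

Borda scores:
  C: 7·2 + 10·2 + 4·1 + 6·0 + 12·0 = 38
  D: 7·0 + 10·1 + 4·0 + 6·2 + 12·1 = 34
  E: 7·1 + 10·0 + 4·2 + 6·1 + 12·2 = 45
E has the highest total.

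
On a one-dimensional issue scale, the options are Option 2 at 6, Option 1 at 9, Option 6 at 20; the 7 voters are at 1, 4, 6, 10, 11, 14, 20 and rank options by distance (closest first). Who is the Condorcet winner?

With single-peaked preferences on a line, the Condorcet winner is the candidate closest to the median voter.
The median voter (position 10) is closest to Option 1 at 9.
Check: Option 1 vs Option 2 — voters closer to Option 1: 4 of 7.

Option 1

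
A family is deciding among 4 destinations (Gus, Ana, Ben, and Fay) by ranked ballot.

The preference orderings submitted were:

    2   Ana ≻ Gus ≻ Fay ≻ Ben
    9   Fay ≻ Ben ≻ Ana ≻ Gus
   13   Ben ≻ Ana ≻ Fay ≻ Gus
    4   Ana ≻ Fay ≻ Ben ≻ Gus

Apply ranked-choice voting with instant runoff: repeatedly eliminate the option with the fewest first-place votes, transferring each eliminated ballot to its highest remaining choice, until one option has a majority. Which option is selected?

Fay

Round 1: Ben 13, Fay 9, Ana 6, Gus 0. Gus has the fewest and is eliminated.
Round 2: Ben 13, Fay 9, Ana 6. Ana has the fewest and is eliminated.
Round 3: Fay 15, Ben 13. Fay has a majority.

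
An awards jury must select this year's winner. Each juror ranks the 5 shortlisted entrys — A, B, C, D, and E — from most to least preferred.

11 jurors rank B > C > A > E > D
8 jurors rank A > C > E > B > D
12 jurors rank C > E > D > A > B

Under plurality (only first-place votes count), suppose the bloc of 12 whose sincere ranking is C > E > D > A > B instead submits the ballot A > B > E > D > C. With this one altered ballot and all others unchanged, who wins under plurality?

A

First-place totals with the altered ballot: A 20, B 11, C 0, D 0, E 0.
The switch changes the winner from C to A.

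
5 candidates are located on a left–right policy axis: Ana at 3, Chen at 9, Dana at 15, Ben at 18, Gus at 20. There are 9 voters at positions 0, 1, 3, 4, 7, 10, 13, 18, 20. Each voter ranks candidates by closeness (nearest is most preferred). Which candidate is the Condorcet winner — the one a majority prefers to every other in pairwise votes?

Chen

With single-peaked preferences on a line, the Condorcet winner is the candidate closest to the median voter.
The median voter (position 7) is closest to Chen at 9.
Check: Chen vs Dana — voters closer to Chen: 6 of 9.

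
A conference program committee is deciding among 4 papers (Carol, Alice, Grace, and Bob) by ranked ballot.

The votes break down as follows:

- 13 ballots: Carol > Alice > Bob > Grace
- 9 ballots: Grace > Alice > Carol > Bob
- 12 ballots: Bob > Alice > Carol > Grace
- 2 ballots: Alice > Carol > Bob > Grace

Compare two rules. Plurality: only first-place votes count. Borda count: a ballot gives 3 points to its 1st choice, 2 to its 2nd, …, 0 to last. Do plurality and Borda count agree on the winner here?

Plurality first-place counts: Carol 13, Alice 2, Grace 9, Bob 12 → Carol.
Borda totals: Carol 64, Alice 74, Grace 27, Bob 51 → Alice.
The two rules disagree: plurality picks Carol, Borda picks Alice.

No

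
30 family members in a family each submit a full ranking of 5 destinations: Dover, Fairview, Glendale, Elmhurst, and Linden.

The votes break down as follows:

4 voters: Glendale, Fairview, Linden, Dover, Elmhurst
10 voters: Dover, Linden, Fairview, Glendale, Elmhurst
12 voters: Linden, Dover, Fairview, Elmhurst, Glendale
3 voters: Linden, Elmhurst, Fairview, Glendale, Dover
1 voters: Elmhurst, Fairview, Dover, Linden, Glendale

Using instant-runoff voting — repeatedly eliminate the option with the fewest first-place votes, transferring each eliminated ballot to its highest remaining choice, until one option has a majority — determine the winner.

Round 1: Linden 15, Dover 10, Glendale 4, Elmhurst 1, Fairview 0. Fairview has the fewest and is eliminated.
Round 2: Linden 15, Dover 10, Glendale 4, Elmhurst 1. Elmhurst has the fewest and is eliminated.
Round 3: Linden 15, Dover 11, Glendale 4. Glendale has the fewest and is eliminated.
Round 4: Linden 19, Dover 11. Linden has a majority.

Linden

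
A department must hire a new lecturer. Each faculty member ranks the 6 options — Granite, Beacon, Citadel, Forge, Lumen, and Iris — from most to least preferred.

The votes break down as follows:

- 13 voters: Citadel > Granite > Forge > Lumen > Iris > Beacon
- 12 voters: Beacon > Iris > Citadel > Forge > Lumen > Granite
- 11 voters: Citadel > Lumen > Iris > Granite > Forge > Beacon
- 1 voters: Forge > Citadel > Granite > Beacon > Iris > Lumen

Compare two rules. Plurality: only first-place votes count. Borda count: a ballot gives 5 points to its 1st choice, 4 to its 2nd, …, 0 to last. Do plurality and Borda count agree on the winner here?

Plurality first-place counts: Granite 0, Beacon 12, Citadel 24, Forge 1, Lumen 0, Iris 0 → Citadel.
Borda totals: Granite 77, Beacon 62, Citadel 160, Forge 79, Lumen 82, Iris 95 → Citadel.
The two rules agree on Citadel.

Yes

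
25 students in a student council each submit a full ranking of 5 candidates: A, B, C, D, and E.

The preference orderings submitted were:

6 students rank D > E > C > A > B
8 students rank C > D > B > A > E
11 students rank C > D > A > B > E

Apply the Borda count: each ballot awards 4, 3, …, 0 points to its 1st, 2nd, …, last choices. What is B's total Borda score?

Borda scores:
  A: 6·1 + 8·1 + 11·2 = 36
  B: 6·0 + 8·2 + 11·1 = 27
  C: 6·2 + 8·4 + 11·4 = 88
  D: 6·4 + 8·3 + 11·3 = 81
  E: 6·3 + 8·0 + 11·0 = 18

27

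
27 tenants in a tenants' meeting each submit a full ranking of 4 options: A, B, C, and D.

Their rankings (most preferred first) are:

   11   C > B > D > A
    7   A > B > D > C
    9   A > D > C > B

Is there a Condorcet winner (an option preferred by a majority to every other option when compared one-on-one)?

Head-to-head results (27 voters total):
A vs B: A wins 16–11.
A vs C: A wins 16–11.
A vs D: A wins 16–11.
B vs C: C wins 20–7.
B vs D: B wins 18–9.
C vs D: D wins 16–11.
A beats each rival — B (16–11), C (16–11), D (16–11) — so A is the Condorcet winner.

Yes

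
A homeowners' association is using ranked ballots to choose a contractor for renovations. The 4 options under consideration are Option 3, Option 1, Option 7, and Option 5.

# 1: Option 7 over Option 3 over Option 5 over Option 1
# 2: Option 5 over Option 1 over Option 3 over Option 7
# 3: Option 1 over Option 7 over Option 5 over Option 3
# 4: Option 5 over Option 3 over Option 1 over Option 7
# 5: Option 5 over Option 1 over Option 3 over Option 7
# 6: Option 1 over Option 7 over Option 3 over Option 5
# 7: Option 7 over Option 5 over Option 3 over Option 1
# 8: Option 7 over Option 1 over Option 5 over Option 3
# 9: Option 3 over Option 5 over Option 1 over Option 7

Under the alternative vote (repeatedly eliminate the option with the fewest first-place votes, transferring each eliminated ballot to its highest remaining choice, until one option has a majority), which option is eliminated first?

Option 3

Round 1: Option 7 3, Option 5 3, Option 1 2, Option 3 1. Option 3 has the fewest and is eliminated.
Round 2: Option 5 4, Option 7 3, Option 1 2. Option 1 has the fewest and is eliminated.
Round 3: Option 7 5, Option 5 4. Option 7 has a majority.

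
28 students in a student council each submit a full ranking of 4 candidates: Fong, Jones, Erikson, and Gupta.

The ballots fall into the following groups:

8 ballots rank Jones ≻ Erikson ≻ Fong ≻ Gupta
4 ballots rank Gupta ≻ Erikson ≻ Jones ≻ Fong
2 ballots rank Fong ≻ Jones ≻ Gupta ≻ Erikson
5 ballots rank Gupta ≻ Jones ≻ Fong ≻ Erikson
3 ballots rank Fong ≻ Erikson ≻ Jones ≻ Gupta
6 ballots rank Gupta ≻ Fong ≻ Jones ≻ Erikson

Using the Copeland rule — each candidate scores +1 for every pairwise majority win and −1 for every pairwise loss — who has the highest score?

Gupta

Pairwise results:
  Fong vs Jones: Jones wins 17–11.
  Fong vs Erikson: Fong wins 16–12.
  Fong vs Gupta: Gupta wins 15–13.
  Jones vs Erikson: Jones wins 21–7.
  Jones vs Gupta: Gupta wins 15–13.
  Erikson vs Gupta: Gupta wins 17–11.
Copeland scores (wins − losses):
  Fong: 1 − 2 = -1
  Jones: 2 − 1 = 1
  Erikson: 0 − 3 = -3
  Gupta: 3 − 0 = 3
Gupta has the best Copeland score.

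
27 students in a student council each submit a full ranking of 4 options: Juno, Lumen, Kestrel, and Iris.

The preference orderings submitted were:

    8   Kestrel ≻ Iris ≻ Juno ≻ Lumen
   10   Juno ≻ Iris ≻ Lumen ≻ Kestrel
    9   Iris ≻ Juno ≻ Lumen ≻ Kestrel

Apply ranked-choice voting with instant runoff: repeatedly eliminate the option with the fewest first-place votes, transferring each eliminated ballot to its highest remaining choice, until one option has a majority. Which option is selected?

Iris

Round 1: Juno 10, Iris 9, Kestrel 8, Lumen 0. Lumen has the fewest and is eliminated.
Round 2: Juno 10, Iris 9, Kestrel 8. Kestrel has the fewest and is eliminated.
Round 3: Iris 17, Juno 10. Iris has a majority.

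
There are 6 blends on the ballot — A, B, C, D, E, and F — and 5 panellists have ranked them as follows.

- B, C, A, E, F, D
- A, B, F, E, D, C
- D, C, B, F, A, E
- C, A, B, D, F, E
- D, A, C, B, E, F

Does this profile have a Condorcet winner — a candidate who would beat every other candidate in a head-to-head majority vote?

Head-to-head results (5 voters total):
A vs B: A wins 3–2.
A vs C: C wins 3–2.
A vs D: A wins 3–2.
A vs E: A wins 5–0.
A vs F: A wins 4–1.
B vs C: C wins 3–2.
B vs D: B wins 3–2.
B vs E: B wins 5–0.
B vs F: B wins 5–0.
C vs D: D wins 3–2.
C vs E: C wins 4–1.
C vs F: C wins 4–1.
D vs E: D wins 3–2.
D vs F: D wins 3–2.
E vs F: F wins 3–2.
No candidate beats all others: A beats D beats C beats A, a majority cycle.

No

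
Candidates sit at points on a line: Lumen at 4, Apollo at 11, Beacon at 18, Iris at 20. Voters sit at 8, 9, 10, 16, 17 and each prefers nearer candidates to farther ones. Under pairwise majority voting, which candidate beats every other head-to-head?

Apollo

With single-peaked preferences on a line, the Condorcet winner is the candidate closest to the median voter.
The median voter (position 10) is closest to Apollo at 11.
Check: Apollo vs Lumen — voters closer to Apollo: 5 of 5.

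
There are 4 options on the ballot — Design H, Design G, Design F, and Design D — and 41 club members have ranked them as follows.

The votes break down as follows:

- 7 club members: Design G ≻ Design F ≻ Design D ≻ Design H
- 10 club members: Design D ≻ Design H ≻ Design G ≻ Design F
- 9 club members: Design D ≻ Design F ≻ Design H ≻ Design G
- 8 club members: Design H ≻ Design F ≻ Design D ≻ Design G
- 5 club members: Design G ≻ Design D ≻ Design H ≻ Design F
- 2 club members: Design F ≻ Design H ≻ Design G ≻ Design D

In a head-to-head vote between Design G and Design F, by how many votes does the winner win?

Ballots ranking Design G above Design F: 7+10+5 = 22.
Ballots ranking Design F above Design G: 9+8+2 = 19.
Design G wins 22–19, a margin of 3.

3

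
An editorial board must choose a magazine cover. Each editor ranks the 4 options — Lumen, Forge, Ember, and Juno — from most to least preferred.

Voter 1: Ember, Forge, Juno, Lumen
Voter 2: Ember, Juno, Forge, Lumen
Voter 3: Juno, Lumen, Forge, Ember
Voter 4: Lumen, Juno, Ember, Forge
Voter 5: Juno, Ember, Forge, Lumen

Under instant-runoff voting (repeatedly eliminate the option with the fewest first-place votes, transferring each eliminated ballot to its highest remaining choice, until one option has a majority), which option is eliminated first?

Forge

Round 1: Ember 2, Juno 2, Lumen 1, Forge 0. Forge has the fewest and is eliminated.
Round 2: Ember 2, Juno 2, Lumen 1. Lumen has the fewest and is eliminated.
Round 3: Juno 3, Ember 2. Juno has a majority.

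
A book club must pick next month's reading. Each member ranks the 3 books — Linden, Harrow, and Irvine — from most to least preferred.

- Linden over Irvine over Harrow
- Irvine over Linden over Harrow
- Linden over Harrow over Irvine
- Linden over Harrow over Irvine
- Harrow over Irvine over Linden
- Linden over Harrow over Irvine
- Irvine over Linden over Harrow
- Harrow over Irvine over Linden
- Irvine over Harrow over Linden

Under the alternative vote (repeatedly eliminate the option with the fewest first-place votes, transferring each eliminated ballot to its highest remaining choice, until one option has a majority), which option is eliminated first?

Round 1: Linden 4, Irvine 3, Harrow 2. Harrow has the fewest and is eliminated.
Round 2: Irvine 5, Linden 4. Irvine has a majority.

Harrow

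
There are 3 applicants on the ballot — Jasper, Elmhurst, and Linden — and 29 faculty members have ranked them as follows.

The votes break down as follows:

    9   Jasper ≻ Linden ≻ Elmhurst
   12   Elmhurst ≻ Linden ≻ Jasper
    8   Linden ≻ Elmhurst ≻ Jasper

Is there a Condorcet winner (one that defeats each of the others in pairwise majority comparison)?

Yes

Head-to-head results (29 voters total):
Jasper vs Elmhurst: Elmhurst wins 20–9.
Jasper vs Linden: Linden wins 20–9.
Elmhurst vs Linden: Linden wins 17–12.
Linden beats each rival — Jasper (20–9), Elmhurst (17–12) — so Linden is the Condorcet winner.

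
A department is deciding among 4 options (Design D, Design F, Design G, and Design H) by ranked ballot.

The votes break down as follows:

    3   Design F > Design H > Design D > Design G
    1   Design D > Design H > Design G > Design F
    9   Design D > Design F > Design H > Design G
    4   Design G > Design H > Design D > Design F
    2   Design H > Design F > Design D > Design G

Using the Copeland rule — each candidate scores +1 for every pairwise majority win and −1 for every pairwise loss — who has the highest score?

Pairwise results:
  Design D vs Design F: Design D wins 14–5.
  Design D vs Design G: Design D wins 15–4.
  Design D vs Design H: Design D wins 10–9.
  Design F vs Design G: Design F wins 14–5.
  Design F vs Design H: Design F wins 12–7.
  Design G vs Design H: Design H wins 15–4.
Copeland scores (wins − losses):
  Design D: 3 − 0 = 3
  Design F: 2 − 1 = 1
  Design G: 0 − 3 = -3
  Design H: 1 − 2 = -1
Design D has the best Copeland score.

Design D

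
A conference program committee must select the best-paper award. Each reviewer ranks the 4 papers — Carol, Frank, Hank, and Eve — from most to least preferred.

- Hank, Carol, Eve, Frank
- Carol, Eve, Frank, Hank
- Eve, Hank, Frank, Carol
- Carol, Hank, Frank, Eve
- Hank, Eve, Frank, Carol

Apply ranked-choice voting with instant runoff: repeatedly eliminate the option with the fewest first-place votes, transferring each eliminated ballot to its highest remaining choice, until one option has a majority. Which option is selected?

Round 1: Carol 2, Hank 2, Eve 1, Frank 0. Frank has the fewest and is eliminated.
Round 2: Carol 2, Hank 2, Eve 1. Eve has the fewest and is eliminated.
Round 3: Hank 3, Carol 2. Hank has a majority.

Hank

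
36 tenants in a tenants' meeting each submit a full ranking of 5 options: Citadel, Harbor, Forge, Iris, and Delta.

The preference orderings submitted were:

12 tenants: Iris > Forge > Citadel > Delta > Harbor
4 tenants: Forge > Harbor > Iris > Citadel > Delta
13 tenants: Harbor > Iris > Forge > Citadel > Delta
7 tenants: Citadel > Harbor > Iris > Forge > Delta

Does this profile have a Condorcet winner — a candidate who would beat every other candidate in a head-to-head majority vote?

Head-to-head results (36 voters total):
Citadel vs Harbor: Citadel wins 19–17.
Citadel vs Forge: Forge wins 29–7.
Citadel vs Iris: Iris wins 29–7.
Citadel vs Delta: Citadel wins 36–0.
Harbor vs Forge: Harbor wins 20–16.
Harbor vs Iris: Harbor wins 24–12.
Harbor vs Delta: Harbor wins 24–12.
Forge vs Iris: Iris wins 32–4.
Forge vs Delta: Forge wins 36–0.
Iris vs Delta: Iris wins 36–0.
No candidate beats all others: Citadel beats Harbor beats Forge beats Citadel, a majority cycle.

No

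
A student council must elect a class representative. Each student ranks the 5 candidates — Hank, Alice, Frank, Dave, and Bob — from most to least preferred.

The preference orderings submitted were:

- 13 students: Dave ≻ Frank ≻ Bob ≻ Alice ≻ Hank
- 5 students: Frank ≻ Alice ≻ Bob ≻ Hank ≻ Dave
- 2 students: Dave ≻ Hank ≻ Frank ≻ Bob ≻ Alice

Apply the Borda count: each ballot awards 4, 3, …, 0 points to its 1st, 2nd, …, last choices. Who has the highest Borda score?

Borda scores:
  Hank: 13·0 + 5·1 + 2·3 = 11
  Alice: 13·1 + 5·3 + 2·0 = 28
  Frank: 13·3 + 5·4 + 2·2 = 63
  Dave: 13·4 + 5·0 + 2·4 = 60
  Bob: 13·2 + 5·2 + 2·1 = 38
Frank has the highest total.

Frank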